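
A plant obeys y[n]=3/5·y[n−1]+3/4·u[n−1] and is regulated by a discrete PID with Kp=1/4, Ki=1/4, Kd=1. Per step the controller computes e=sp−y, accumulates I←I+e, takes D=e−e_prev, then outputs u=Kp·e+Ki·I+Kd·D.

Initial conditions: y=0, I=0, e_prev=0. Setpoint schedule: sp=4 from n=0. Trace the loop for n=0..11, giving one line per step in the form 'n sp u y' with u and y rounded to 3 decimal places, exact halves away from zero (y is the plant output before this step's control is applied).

(exact arithmetic carried between steps; '≈' marks a value shown rounded to 6 d.p. or computed from one; I and e_prev carry over from the previous line; the table rounds u and y to 3 d.p., halves away from zero)
n=0: y=0, sp=4, e=sp−y=4; I=4, D=e−e_prev=4; u=1/4·4+1/4·4+1·4=6; next y=3/5·0+3/4·6=4.5
n=1: y=4.5, sp=4, e=sp−y=-0.5; I=3.5, D=e−e_prev=-4.5; u=1/4·(-0.5)+1/4·3.5+1·(-4.5)=-3.75; next y=3/5·4.5+3/4·(-3.75)=-0.1125
n=2: y=-0.1125, sp=4, e=sp−y=4.1125; I=7.6125, D=e−e_prev=4.6125; u=1/4·4.1125+1/4·7.6125+1·4.6125=7.54375; next y=3/5·(-0.1125)+3/4·7.54375≈5.590313
n=3: y≈5.590313, sp=4, e=sp−y≈-1.590313; I≈6.022188, D=e−e_prev≈-5.702813; u=1/4·(-1.590313)+1/4·6.022188+1·(-5.702813)≈-4.594844; next y=3/5·5.590313+3/4·(-4.594844)≈-0.091945
n=4: y≈-0.091945, sp=4, e=sp−y≈4.091945; I≈10.114133, D=e−e_prev≈5.682258; u=1/4·4.091945+1/4·10.114133+1·5.682258≈9.233777; next y=3/5·(-0.091945)+3/4·9.233777≈6.870166
n=5: y≈6.870166, sp=4, e=sp−y≈-2.870166; I≈7.243967, D=e−e_prev≈-6.962111; u=1/4·(-2.870166)+1/4·7.243967+1·(-6.962111)≈-5.868661; next y=3/5·6.870166+3/4·(-5.868661)≈-0.279396
n=6: y≈-0.279396, sp=4, e=sp−y≈4.279396; I≈11.523363, D=e−e_prev≈7.149562; u=1/4·4.279396+1/4·11.523363+1·7.149562≈11.100252; next y=3/5·(-0.279396)+3/4·11.100252≈8.157551
n=7: y≈8.157551, sp=4, e=sp−y≈-4.157551; I≈7.365812, D=e−e_prev≈-8.436947; u=1/4·(-4.157551)+1/4·7.365812+1·(-8.436947)≈-7.634882; next y=3/5·8.157551+3/4·(-7.634882)≈-0.831631
n=8: y≈-0.831631, sp=4, e=sp−y≈4.831631; I≈12.197443, D=e−e_prev≈8.989182; u=1/4·4.831631+1/4·12.197443+1·8.989182≈13.246450; next y=3/5·(-0.831631)+3/4·13.246450≈9.435859
n=9: y≈9.435859, sp=4, e=sp−y≈-5.435859; I≈6.761584, D=e−e_prev≈-10.267490; u=1/4·(-5.435859)+1/4·6.761584+1·(-10.267490)≈-9.936059; next y=3/5·9.435859+3/4·(-9.936059)≈-1.790529
n=10: y≈-1.790529, sp=4, e=sp−y≈5.790529; I≈12.552112, D=e−e_prev≈11.226388; u=1/4·5.790529+1/4·12.552112+1·11.226388≈15.812048; next y=3/5·(-1.790529)+3/4·15.812048≈10.784719
n=11: y≈10.784719, sp=4, e=sp−y≈-6.784719; I≈5.767393, D=e−e_prev≈-12.575248; u=1/4·(-6.784719)+1/4·5.767393+1·(-12.575248)≈-12.829579; next y=3/5·10.784719+3/4·(-12.829579)≈-3.151353

0 4 6.000 0.000
1 4 -3.750 4.500
2 4 7.544 -0.113
3 4 -4.595 5.590
4 4 9.234 -0.092
5 4 -5.869 6.870
6 4 11.100 -0.279
7 4 -7.635 8.158
8 4 13.246 -0.832
9 4 -9.936 9.436
10 4 15.812 -1.791
11 4 -12.830 10.785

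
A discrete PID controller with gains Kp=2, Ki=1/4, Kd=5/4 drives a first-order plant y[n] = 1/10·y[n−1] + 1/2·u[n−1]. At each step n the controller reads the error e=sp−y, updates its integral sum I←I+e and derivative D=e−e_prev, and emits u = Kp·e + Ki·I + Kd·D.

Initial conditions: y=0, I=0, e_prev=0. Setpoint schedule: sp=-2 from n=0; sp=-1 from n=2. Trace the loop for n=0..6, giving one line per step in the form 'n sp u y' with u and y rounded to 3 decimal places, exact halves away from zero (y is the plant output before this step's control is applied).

(exact arithmetic carried between steps; '≈' marks a value shown rounded to 6 d.p. or computed from one; I and e_prev carry over from the previous line; the table rounds u and y to 3 d.p., halves away from zero)
n=0: y=0, sp=-2, e=sp−y=-2; I=-2, D=e−e_prev=-2; u=2·(-2)+1/4·(-2)+5/4·(-2)=-7; next y=1/10·0+1/2·(-7)=-3.5
n=1: y=-3.5, sp=-2, e=sp−y=1.5; I=-0.5, D=e−e_prev=3.5; u=2·1.5+1/4·(-0.5)+5/4·3.5=7.25; next y=1/10·(-3.5)+1/2·7.25=3.275
n=2: y=3.275, sp=-1, e=sp−y=-4.275; I=-4.775, D=e−e_prev=-5.775; u=2·(-4.275)+1/4·(-4.775)+5/4·(-5.775)=-16.9625; next y=1/10·3.275+1/2·(-16.9625)=-8.15375
n=3: y=-8.15375, sp=-1, e=sp−y=7.15375; I=2.37875, D=e−e_prev=11.42875; u=2·7.15375+1/4·2.37875+5/4·11.42875=29.188125; next y=1/10·(-8.15375)+1/2·29.188125≈13.778688
n=4: y≈13.778688, sp=-1, e=sp−y≈-14.778688; I≈-12.399938, D=e−e_prev≈-21.932438; u=2·(-14.778688)+1/4·(-12.399938)+5/4·(-21.932438)≈-60.072906; next y=1/10·13.778688+1/2·(-60.072906)≈-28.658584
n=5: y≈-28.658584, sp=-1, e=sp−y≈27.658584; I≈15.258647, D=e−e_prev≈42.437272; u=2·27.658584+1/4·15.258647+5/4·42.437272≈112.178420; next y=1/10·(-28.658584)+1/2·112.178420≈53.223352
n=6: y≈53.223352, sp=-1, e=sp−y≈-54.223352; I≈-38.964705, D=e−e_prev≈-81.881936; u=2·(-54.223352)+1/4·(-38.964705)+5/4·(-81.881936)≈-220.540300; next y=1/10·53.223352+1/2·(-220.540300)≈-104.947815

0 -2 -7.000 0.000
1 -2 7.250 -3.500
2 -1 -16.963 3.275
3 -1 29.188 -8.154
4 -1 -60.073 13.779
5 -1 112.178 -28.659
6 -1 -220.540 53.223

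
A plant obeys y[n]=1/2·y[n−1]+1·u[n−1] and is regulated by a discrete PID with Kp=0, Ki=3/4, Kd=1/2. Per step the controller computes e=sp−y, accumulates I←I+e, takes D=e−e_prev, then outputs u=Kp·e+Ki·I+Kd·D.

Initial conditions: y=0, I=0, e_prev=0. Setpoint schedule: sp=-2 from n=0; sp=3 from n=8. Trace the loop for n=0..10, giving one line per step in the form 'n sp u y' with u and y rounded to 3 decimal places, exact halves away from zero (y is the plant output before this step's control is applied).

0 -2 -2.500 0.000
1 -2 0.125 -2.500
2 -2 -2.469 -1.125
3 -2 -0.055 -3.031
4 -2 -2.061 -1.570
5 -2 -0.058 -2.846
6 -2 -1.767 -1.481
7 -2 -0.191 -2.508
8 3 4.598 -1.445
9 3 -0.687 3.875
10 3 4.597 1.251

(exact arithmetic carried between steps; '≈' marks a value shown rounded to 6 d.p. or computed from one; I and e_prev carry over from the previous line; the table rounds u and y to 3 d.p., halves away from zero)
n=0: y=0, sp=-2, e=sp−y=-2; I=-2, D=e−e_prev=-2; u=0·(-2)+3/4·(-2)+1/2·(-2)=-2.5; next y=1/2·0+1·(-2.5)=-2.5
n=1: y=-2.5, sp=-2, e=sp−y=0.5; I=-1.5, D=e−e_prev=2.5; u=0·0.5+3/4·(-1.5)+1/2·2.5=0.125; next y=1/2·(-2.5)+1·0.125=-1.125
n=2: y=-1.125, sp=-2, e=sp−y=-0.875; I=-2.375, D=e−e_prev=-1.375; u=0·(-0.875)+3/4·(-2.375)+1/2·(-1.375)=-2.46875; next y=1/2·(-1.125)+1·(-2.46875)=-3.03125
n=3: y=-3.03125, sp=-2, e=sp−y=1.03125; I=-1.34375, D=e−e_prev=1.90625; u=0·1.03125+3/4·(-1.34375)+1/2·1.90625≈-0.054688; next y=1/2·(-3.03125)+1·(-0.054688)≈-1.570313
n=4: y≈-1.570313, sp=-2, e=sp−y≈-0.429688; I≈-1.773438, D=e−e_prev≈-1.460938; u=0·(-0.429688)+3/4·(-1.773438)+1/2·(-1.460938)≈-2.060547; next y=1/2·(-1.570313)+1·(-2.060547)≈-2.845703
n=5: y≈-2.845703, sp=-2, e=sp−y≈0.845703; I≈-0.927734, D=e−e_prev≈1.275391; u=0·0.845703+3/4·(-0.927734)+1/2·1.275391≈-0.058105; next y=1/2·(-2.845703)+1·(-0.058105)≈-1.480957
n=6: y≈-1.480957, sp=-2, e=sp−y≈-0.519043; I≈-1.446777, D=e−e_prev≈-1.364746; u=0·(-0.519043)+3/4·(-1.446777)+1/2·(-1.364746)≈-1.767456; next y=1/2·(-1.480957)+1·(-1.767456)≈-2.507935
n=7: y≈-2.507935, sp=-2, e=sp−y≈0.507935; I≈-0.938843, D=e−e_prev≈1.026978; u=0·0.507935+3/4·(-0.938843)+1/2·1.026978≈-0.190643; next y=1/2·(-2.507935)+1·(-0.190643)≈-1.444611
n=8: y≈-1.444611, sp=3, e=sp−y≈4.444611; I≈3.505768, D=e−e_prev≈3.936676; u=0·4.444611+3/4·3.505768+1/2·3.936676≈4.597664; next y=1/2·(-1.444611)+1·4.597664≈3.875359
n=9: y≈3.875359, sp=3, e=sp−y≈-0.875359; I≈2.630409, D=e−e_prev≈-5.319969; u=0·(-0.875359)+3/4·2.630409+1/2·(-5.319969)≈-0.687178; next y=1/2·3.875359+1·(-0.687178)≈1.250502
n=10: y≈1.250502, sp=3, e=sp−y≈1.749498; I≈4.379908, D=e−e_prev≈2.624857; u=0·1.749498+3/4·4.379908+1/2·2.624857≈4.597359; next y=1/2·1.250502+1·4.597359≈5.222610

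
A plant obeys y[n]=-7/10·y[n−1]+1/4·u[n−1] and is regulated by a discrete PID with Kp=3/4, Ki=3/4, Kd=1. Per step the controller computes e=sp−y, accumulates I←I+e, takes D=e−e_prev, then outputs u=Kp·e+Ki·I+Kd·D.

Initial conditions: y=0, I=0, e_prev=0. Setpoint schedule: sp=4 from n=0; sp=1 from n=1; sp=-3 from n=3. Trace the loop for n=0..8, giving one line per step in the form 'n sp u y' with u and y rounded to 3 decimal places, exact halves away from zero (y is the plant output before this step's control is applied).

(exact arithmetic carried between steps; '≈' marks a value shown rounded to 6 d.p. or computed from one; I and e_prev carry over from the previous line; the table rounds u and y to 3 d.p., halves away from zero)
n=0: y=0, sp=4, e=sp−y=4; I=4, D=e−e_prev=4; u=3/4·4+3/4·4+1·4=10; next y=-7/10·0+1/4·10=2.5
n=1: y=2.5, sp=1, e=sp−y=-1.5; I=2.5, D=e−e_prev=-5.5; u=3/4·(-1.5)+3/4·2.5+1·(-5.5)=-4.75; next y=-7/10·2.5+1/4·(-4.75)=-2.9375
n=2: y=-2.9375, sp=1, e=sp−y=3.9375; I=6.4375, D=e−e_prev=5.4375; u=3/4·3.9375+3/4·6.4375+1·5.4375=13.21875; next y=-7/10·(-2.9375)+1/4·13.21875≈5.360938
n=3: y≈5.360938, sp=-3, e=sp−y≈-8.360938; I≈-1.923438, D=e−e_prev≈-12.298438; u=3/4·(-8.360938)+3/4·(-1.923438)+1·(-12.298438)≈-20.011719; next y=-7/10·5.360938+1/4·(-20.011719)≈-8.755586
n=4: y≈-8.755586, sp=-3, e=sp−y≈5.755586; I≈3.832148, D=e−e_prev≈14.116523; u=3/4·5.755586+3/4·3.832148+1·14.116523≈21.307324; next y=-7/10·(-8.755586)+1/4·21.307324≈11.455741
n=5: y≈11.455741, sp=-3, e=sp−y≈-14.455741; I≈-10.623593, D=e−e_prev≈-20.211327; u=3/4·(-14.455741)+3/4·(-10.623593)+1·(-20.211327)≈-39.020828; next y=-7/10·11.455741+1/4·(-39.020828)≈-17.774226
n=6: y≈-17.774226, sp=-3, e=sp−y≈14.774226; I≈4.150633, D=e−e_prev≈29.229967; u=3/4·14.774226+3/4·4.150633+1·29.229967≈43.423611; next y=-7/10·(-17.774226)+1/4·43.423611≈23.297861
n=7: y≈23.297861, sp=-3, e=sp−y≈-26.297861; I≈-22.147228, D=e−e_prev≈-41.072087; u=3/4·(-26.297861)+3/4·(-22.147228)+1·(-41.072087)≈-77.405903; next y=-7/10·23.297861+1/4·(-77.405903)≈-35.659978
n=8: y≈-35.659978, sp=-3, e=sp−y≈32.659978; I≈10.512750, D=e−e_prev≈58.957839; u=3/4·32.659978+3/4·10.512750+1·58.957839≈91.337386; next y=-7/10·(-35.659978)+1/4·91.337386≈47.796331

0 4 10.000 0.000
1 1 -4.750 2.500
2 1 13.219 -2.938
3 -3 -20.012 5.361
4 -3 21.307 -8.756
5 -3 -39.021 11.456
6 -3 43.424 -17.774
7 -3 -77.406 23.298
8 -3 91.337 -35.660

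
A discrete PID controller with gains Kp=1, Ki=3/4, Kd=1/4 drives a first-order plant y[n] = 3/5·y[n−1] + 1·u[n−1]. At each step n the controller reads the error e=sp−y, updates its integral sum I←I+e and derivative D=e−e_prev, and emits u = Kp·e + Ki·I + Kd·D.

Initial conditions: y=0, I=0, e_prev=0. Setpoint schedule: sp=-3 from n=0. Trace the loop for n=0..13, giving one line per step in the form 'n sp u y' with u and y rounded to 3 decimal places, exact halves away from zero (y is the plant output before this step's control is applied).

(exact arithmetic carried between steps; '≈' marks a value shown rounded to 6 d.p. or computed from one; I and e_prev carry over from the previous line; the table rounds u and y to 3 d.p., halves away from zero)
n=0: y=0, sp=-3, e=sp−y=-3; I=-3, D=e−e_prev=-3; u=1·(-3)+3/4·(-3)+1/4·(-3)=-6; next y=3/5·0+1·(-6)=-6
n=1: y=-6, sp=-3, e=sp−y=3; I=0, D=e−e_prev=6; u=1·3+3/4·0+1/4·6=4.5; next y=3/5·(-6)+1·4.5=0.9
n=2: y=0.9, sp=-3, e=sp−y=-3.9; I=-3.9, D=e−e_prev=-6.9; u=1·(-3.9)+3/4·(-3.9)+1/4·(-6.9)=-8.55; next y=3/5·0.9+1·(-8.55)=-8.01
n=3: y=-8.01, sp=-3, e=sp−y=5.01; I=1.11, D=e−e_prev=8.91; u=1·5.01+3/4·1.11+1/4·8.91=8.07; next y=3/5·(-8.01)+1·8.07=3.264
n=4: y=3.264, sp=-3, e=sp−y=-6.264; I=-5.154, D=e−e_prev=-11.274; u=1·(-6.264)+3/4·(-5.154)+1/4·(-11.274)=-12.948; next y=3/5·3.264+1·(-12.948)=-10.9896
n=5: y=-10.9896, sp=-3, e=sp−y=7.9896; I=2.8356, D=e−e_prev=14.2536; u=1·7.9896+3/4·2.8356+1/4·14.2536=13.6797; next y=3/5·(-10.9896)+1·13.6797=7.08594
n=6: y=7.08594, sp=-3, e=sp−y=-10.08594; I=-7.25034, D=e−e_prev=-18.07554; u=1·(-10.08594)+3/4·(-7.25034)+1/4·(-18.07554)=-20.04258; next y=3/5·7.08594+1·(-20.04258)=-15.791016
n=7: y=-15.791016, sp=-3, e=sp−y=12.791016; I=5.540676, D=e−e_prev=22.876956; u=1·12.791016+3/4·5.540676+1/4·22.876956=22.665762; next y=3/5·(-15.791016)+1·22.665762≈13.191152
n=8: y≈13.191152, sp=-3, e=sp−y≈-16.191152; I≈-10.650476, D=e−e_prev≈-28.982168; u=1·(-16.191152)+3/4·(-10.650476)+1/4·(-28.982168)≈-31.424552; next y=3/5·13.191152+1·(-31.424552)≈-23.509860
n=9: y≈-23.509860, sp=-3, e=sp−y≈20.509860; I≈9.859384, D=e−e_prev≈36.701013; u=1·20.509860+3/4·9.859384+1/4·36.701013≈37.079652; next y=3/5·(-23.509860)+1·37.079652≈22.973735
n=10: y≈22.973735, sp=-3, e=sp−y≈-25.973735; I≈-16.114351, D=e−e_prev≈-46.483596; u=1·(-25.973735)+3/4·(-16.114351)+1/4·(-46.483596)≈-49.680398; next y=3/5·22.973735+1·(-49.680398)≈-35.896157
n=11: y≈-35.896157, sp=-3, e=sp−y≈32.896157; I≈16.781805, D=e−e_prev≈58.869892; u=1·32.896157+3/4·16.781805+1/4·58.869892≈60.199983; next y=3/5·(-35.896157)+1·60.199983≈38.662289
n=12: y≈38.662289, sp=-3, e=sp−y≈-41.662289; I≈-24.880484, D=e−e_prev≈-74.558446; u=1·(-41.662289)+3/4·(-24.880484)+1/4·(-74.558446)≈-78.962264; next y=3/5·38.662289+1·(-78.962264)≈-55.764891
n=13: y≈-55.764891, sp=-3, e=sp−y≈52.764891; I≈27.884406, D=e−e_prev≈94.427180; u=1·52.764891+3/4·27.884406+1/4·94.427180≈97.284990; next y=3/5·(-55.764891)+1·97.284990≈63.826056

0 -3 -6.000 0.000
1 -3 4.500 -6.000
2 -3 -8.550 0.900
3 -3 8.070 -8.010
4 -3 -12.948 3.264
5 -3 13.680 -10.990
6 -3 -20.043 7.086
7 -3 22.666 -15.791
8 -3 -31.425 13.191
9 -3 37.080 -23.510
10 -3 -49.680 22.974
11 -3 60.200 -35.896
12 -3 -78.962 38.662
13 -3 97.285 -55.765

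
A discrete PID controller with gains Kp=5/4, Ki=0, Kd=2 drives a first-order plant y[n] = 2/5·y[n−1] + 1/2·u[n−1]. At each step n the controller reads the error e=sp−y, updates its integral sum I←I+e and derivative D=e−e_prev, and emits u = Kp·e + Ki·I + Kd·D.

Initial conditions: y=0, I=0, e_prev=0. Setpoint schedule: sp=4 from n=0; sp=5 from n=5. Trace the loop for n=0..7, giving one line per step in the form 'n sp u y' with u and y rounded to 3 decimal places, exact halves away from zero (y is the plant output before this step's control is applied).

(exact arithmetic carried between steps; '≈' marks a value shown rounded to 6 d.p. or computed from one; I and e_prev carry over from the previous line; the table rounds u and y to 3 d.p., halves away from zero)
n=0: y=0, sp=4, e=sp−y=4; I=4, D=e−e_prev=4; u=5/4·4+0·4+2·4=13; next y=2/5·0+1/2·13=6.5
n=1: y=6.5, sp=4, e=sp−y=-2.5; I=1.5, D=e−e_prev=-6.5; u=5/4·(-2.5)+0·1.5+2·(-6.5)=-16.125; next y=2/5·6.5+1/2·(-16.125)=-5.4625
n=2: y=-5.4625, sp=4, e=sp−y=9.4625; I=10.9625, D=e−e_prev=11.9625; u=5/4·9.4625+0·10.9625+2·11.9625=35.753125; next y=2/5·(-5.4625)+1/2·35.753125≈15.691563
n=3: y≈15.691563, sp=4, e=sp−y≈-11.691563; I≈-0.729063, D=e−e_prev≈-21.154063; u=5/4·(-11.691563)+0·(-0.729063)+2·(-21.154063)≈-56.922578; next y=2/5·15.691563+1/2·(-56.922578)≈-22.184664
n=4: y≈-22.184664, sp=4, e=sp−y≈26.184664; I≈25.455602, D=e−e_prev≈37.876227; u=5/4·26.184664+0·25.455602+2·37.876227≈108.483283; next y=2/5·(-22.184664)+1/2·108.483283≈45.367776
n=5: y≈45.367776, sp=5, e=sp−y≈-40.367776; I≈-14.912174, D=e−e_prev≈-66.552440; u=5/4·(-40.367776)+0·(-14.912174)+2·(-66.552440)≈-183.564600; next y=2/5·45.367776+1/2·(-183.564600)≈-73.635190
n=6: y≈-73.635190, sp=5, e=sp−y≈78.635190; I≈63.723015, D=e−e_prev≈119.002966; u=5/4·78.635190+0·63.723015+2·119.002966≈336.299918; next y=2/5·(-73.635190)+1/2·336.299918≈138.695883
n=7: y≈138.695883, sp=5, e=sp−y≈-133.695883; I≈-69.972868, D=e−e_prev≈-212.331073; u=5/4·(-133.695883)+0·(-69.972868)+2·(-212.331073)≈-591.782000; next y=2/5·138.695883+1/2·(-591.782000)≈-240.412647

0 4 13.000 0.000
1 4 -16.125 6.500
2 4 35.753 -5.463
3 4 -56.923 15.692
4 4 108.483 -22.185
5 5 -183.565 45.368
6 5 336.300 -73.635
7 5 -591.782 138.696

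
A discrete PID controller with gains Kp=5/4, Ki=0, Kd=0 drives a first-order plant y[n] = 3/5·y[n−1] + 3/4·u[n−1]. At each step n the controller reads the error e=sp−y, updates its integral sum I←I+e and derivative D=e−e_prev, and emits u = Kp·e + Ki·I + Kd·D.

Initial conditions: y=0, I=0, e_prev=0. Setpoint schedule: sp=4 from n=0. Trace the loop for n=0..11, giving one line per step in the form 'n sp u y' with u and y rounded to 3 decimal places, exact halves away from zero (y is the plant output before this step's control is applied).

0 4 5.000 0.000
1 4 0.313 3.750
2 4 1.895 2.484
3 4 1.361 2.912
4 4 1.541 2.767
5 4 1.480 2.816
6 4 1.501 2.800
7 4 1.494 2.805
8 4 1.496 2.803
9 4 1.495 2.804
10 4 1.495 2.804
11 4 1.495 2.804

(exact arithmetic carried between steps; '≈' marks a value shown rounded to 6 d.p. or computed from one; I and e_prev carry over from the previous line; the table rounds u and y to 3 d.p., halves away from zero)
n=0: y=0, sp=4, e=sp−y=4; I=4, D=e−e_prev=4; u=5/4·4+0·4+0·4=5; next y=3/5·0+3/4·5=3.75
n=1: y=3.75, sp=4, e=sp−y=0.25; I=4.25, D=e−e_prev=-3.75; u=5/4·0.25+0·4.25+0·(-3.75)=0.3125; next y=3/5·3.75+3/4·0.3125=2.484375
n=2: y=2.484375, sp=4, e=sp−y=1.515625; I=5.765625, D=e−e_prev=1.265625; u=5/4·1.515625+0·5.765625+0·1.265625≈1.894531; next y=3/5·2.484375+3/4·1.894531≈2.911523
n=3: y≈2.911523, sp=4, e=sp−y≈1.088477; I≈6.854102, D=e−e_prev≈-0.427148; u=5/4·1.088477+0·6.854102+0·(-0.427148)≈1.360596; next y=3/5·2.911523+3/4·1.360596≈2.767361
n=4: y≈2.767361, sp=4, e=sp−y≈1.232639; I≈8.086741, D=e−e_prev≈0.144163; u=5/4·1.232639+0·8.086741+0·0.144163≈1.540799; next y=3/5·2.767361+3/4·1.540799≈2.816016
n=5: y≈2.816016, sp=4, e=sp−y≈1.183984; I≈9.270725, D=e−e_prev≈-0.048655; u=5/4·1.183984+0·9.270725+0·(-0.048655)≈1.479980; next y=3/5·2.816016+3/4·1.479980≈2.799595
n=6: y≈2.799595, sp=4, e=sp−y≈1.200405; I≈10.471130, D=e−e_prev≈0.016421; u=5/4·1.200405+0·10.471130+0·0.016421≈1.500507; next y=3/5·2.799595+3/4·1.500507≈2.805137
n=7: y≈2.805137, sp=4, e=sp−y≈1.194863; I≈11.665994, D=e−e_prev≈-0.005542; u=5/4·1.194863+0·11.665994+0·(-0.005542)≈1.493579; next y=3/5·2.805137+3/4·1.493579≈2.803266
n=8: y≈2.803266, sp=4, e=sp−y≈1.196734; I≈12.862727, D=e−e_prev≈0.001870; u=5/4·1.196734+0·12.862727+0·0.001870≈1.495917; next y=3/5·2.803266+3/4·1.495917≈2.803898
n=9: y≈2.803898, sp=4, e=sp−y≈1.196102; I≈14.058830, D=e−e_prev≈-0.000631; u=5/4·1.196102+0·14.058830+0·(-0.000631)≈1.495128; next y=3/5·2.803898+3/4·1.495128≈2.803685
n=10: y≈2.803685, sp=4, e=sp−y≈1.196315; I≈15.255145, D=e−e_prev≈0.000213; u=5/4·1.196315+0·15.255145+0·0.000213≈1.495394; next y=3/5·2.803685+3/4·1.495394≈2.803756
n=11: y≈2.803756, sp=4, e=sp−y≈1.196244; I≈16.451389, D=e−e_prev≈-0.000072; u=5/4·1.196244+0·16.451389+0·(-0.000072)≈1.495304; next y=3/5·2.803756+3/4·1.495304≈2.803732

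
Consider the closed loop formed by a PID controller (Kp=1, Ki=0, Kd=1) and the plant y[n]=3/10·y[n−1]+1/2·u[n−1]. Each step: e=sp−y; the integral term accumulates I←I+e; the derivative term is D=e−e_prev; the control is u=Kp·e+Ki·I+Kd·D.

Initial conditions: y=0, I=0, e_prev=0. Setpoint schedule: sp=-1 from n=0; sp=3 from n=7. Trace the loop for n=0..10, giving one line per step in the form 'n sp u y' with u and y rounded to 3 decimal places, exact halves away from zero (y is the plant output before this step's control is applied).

(exact arithmetic carried between steps; '≈' marks a value shown rounded to 6 d.p. or computed from one; I and e_prev carry over from the previous line; the table rounds u and y to 3 d.p., halves away from zero)
n=0: y=0, sp=-1, e=sp−y=-1; I=-1, D=e−e_prev=-1; u=1·(-1)+0·(-1)+1·(-1)=-2; next y=3/10·0+1/2·(-2)=-1
n=1: y=-1, sp=-1, e=sp−y=0; I=-1, D=e−e_prev=1; u=1·0+0·(-1)+1·1=1; next y=3/10·(-1)+1/2·1=0.2
n=2: y=0.2, sp=-1, e=sp−y=-1.2; I=-2.2, D=e−e_prev=-1.2; u=1·(-1.2)+0·(-2.2)+1·(-1.2)=-2.4; next y=3/10·0.2+1/2·(-2.4)=-1.14
n=3: y=-1.14, sp=-1, e=sp−y=0.14; I=-2.06, D=e−e_prev=1.34; u=1·0.14+0·(-2.06)+1·1.34=1.48; next y=3/10·(-1.14)+1/2·1.48=0.398
n=4: y=0.398, sp=-1, e=sp−y=-1.398; I=-3.458, D=e−e_prev=-1.538; u=1·(-1.398)+0·(-3.458)+1·(-1.538)=-2.936; next y=3/10·0.398+1/2·(-2.936)=-1.3486
n=5: y=-1.3486, sp=-1, e=sp−y=0.3486; I=-3.1094, D=e−e_prev=1.7466; u=1·0.3486+0·(-3.1094)+1·1.7466=2.0952; next y=3/10·(-1.3486)+1/2·2.0952=0.64302
n=6: y=0.64302, sp=-1, e=sp−y=-1.64302; I=-4.75242, D=e−e_prev=-1.99162; u=1·(-1.64302)+0·(-4.75242)+1·(-1.99162)=-3.63464; next y=3/10·0.64302+1/2·(-3.63464)=-1.624414
n=7: y=-1.624414, sp=3, e=sp−y=4.624414; I=-0.128006, D=e−e_prev=6.267434; u=1·4.624414+0·(-0.128006)+1·6.267434=10.891848; next y=3/10·(-1.624414)+1/2·10.891848≈4.958600
n=8: y≈4.958600, sp=3, e=sp−y≈-1.958600; I≈-2.086606, D=e−e_prev≈-6.583014; u=1·(-1.958600)+0·(-2.086606)+1·(-6.583014)≈-8.541614; next y=3/10·4.958600+1/2·(-8.541614)≈-2.783227
n=9: y≈-2.783227, sp=3, e=sp−y≈5.783227; I≈3.696621, D=e−e_prev≈7.741827; u=1·5.783227+0·3.696621+1·7.741827≈13.525054; next y=3/10·(-2.783227)+1/2·13.525054≈5.927559
n=10: y≈5.927559, sp=3, e=sp−y≈-2.927559; I≈0.769062, D=e−e_prev≈-8.710786; u=1·(-2.927559)+0·0.769062+1·(-8.710786)≈-11.638344; next y=3/10·5.927559+1/2·(-11.638344)≈-4.040905

0 -1 -2.000 0.000
1 -1 1.000 -1.000
2 -1 -2.400 0.200
3 -1 1.480 -1.140
4 -1 -2.936 0.398
5 -1 2.095 -1.349
6 -1 -3.635 0.643
7 3 10.892 -1.624
8 3 -8.542 4.959
9 3 13.525 -2.783
10 3 -11.638 5.928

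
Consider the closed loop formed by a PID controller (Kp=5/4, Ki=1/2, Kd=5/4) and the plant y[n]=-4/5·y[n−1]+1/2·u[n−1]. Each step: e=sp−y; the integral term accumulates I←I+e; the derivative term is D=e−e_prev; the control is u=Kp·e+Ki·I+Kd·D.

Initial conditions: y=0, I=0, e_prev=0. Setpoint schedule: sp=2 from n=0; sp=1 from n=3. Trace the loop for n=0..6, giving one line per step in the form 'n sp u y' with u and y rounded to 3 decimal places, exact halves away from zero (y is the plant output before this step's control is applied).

0 2 6.000 0.000
1 2 -4.500 3.000
2 2 21.700 -4.650
3 1 -45.198 14.570
4 1 119.767 -34.255
5 1 -288.263 87.287
6 1 724.266 -213.961

(exact arithmetic carried between steps; '≈' marks a value shown rounded to 6 d.p. or computed from one; I and e_prev carry over from the previous line; the table rounds u and y to 3 d.p., halves away from zero)
n=0: y=0, sp=2, e=sp−y=2; I=2, D=e−e_prev=2; u=5/4·2+1/2·2+5/4·2=6; next y=-4/5·0+1/2·6=3
n=1: y=3, sp=2, e=sp−y=-1; I=1, D=e−e_prev=-3; u=5/4·(-1)+1/2·1+5/4·(-3)=-4.5; next y=-4/5·3+1/2·(-4.5)=-4.65
n=2: y=-4.65, sp=2, e=sp−y=6.65; I=7.65, D=e−e_prev=7.65; u=5/4·6.65+1/2·7.65+5/4·7.65=21.7; next y=-4/5·(-4.65)+1/2·21.7=14.57
n=3: y=14.57, sp=1, e=sp−y=-13.57; I=-5.92, D=e−e_prev=-20.22; u=5/4·(-13.57)+1/2·(-5.92)+5/4·(-20.22)=-45.1975; next y=-4/5·14.57+1/2·(-45.1975)=-34.25475
n=4: y=-34.25475, sp=1, e=sp−y=35.25475; I=29.33475, D=e−e_prev=48.82475; u=5/4·35.25475+1/2·29.33475+5/4·48.82475=119.76675; next y=-4/5·(-34.25475)+1/2·119.76675=87.287175
n=5: y=87.287175, sp=1, e=sp−y=-86.287175; I=-56.952425, D=e−e_prev=-121.541925; u=5/4·(-86.287175)+1/2·(-56.952425)+5/4·(-121.541925)≈-288.262588; next y=-4/5·87.287175+1/2·(-288.262588)≈-213.961034
n=6: y≈-213.961034, sp=1, e=sp−y≈214.961034; I≈158.008609, D=e−e_prev≈301.248209; u=5/4·214.961034+1/2·158.008609+5/4·301.248209≈724.265858; next y=-4/5·(-213.961034)+1/2·724.265858≈533.301756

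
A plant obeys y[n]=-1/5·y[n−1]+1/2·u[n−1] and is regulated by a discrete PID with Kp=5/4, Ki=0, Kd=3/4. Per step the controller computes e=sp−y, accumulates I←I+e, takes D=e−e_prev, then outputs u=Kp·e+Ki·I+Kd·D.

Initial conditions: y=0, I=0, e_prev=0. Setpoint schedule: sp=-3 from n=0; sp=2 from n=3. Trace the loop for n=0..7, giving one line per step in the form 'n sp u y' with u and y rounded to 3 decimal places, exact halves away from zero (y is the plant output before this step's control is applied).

(exact arithmetic carried between steps; '≈' marks a value shown rounded to 6 d.p. or computed from one; I and e_prev carry over from the previous line; the table rounds u and y to 3 d.p., halves away from zero)
n=0: y=0, sp=-3, e=sp−y=-3; I=-3, D=e−e_prev=-3; u=5/4·(-3)+0·(-3)+3/4·(-3)=-6; next y=-1/5·0+1/2·(-6)=-3
n=1: y=-3, sp=-3, e=sp−y=0; I=-3, D=e−e_prev=3; u=5/4·0+0·(-3)+3/4·3=2.25; next y=-1/5·(-3)+1/2·2.25=1.725
n=2: y=1.725, sp=-3, e=sp−y=-4.725; I=-7.725, D=e−e_prev=-4.725; u=5/4·(-4.725)+0·(-7.725)+3/4·(-4.725)=-9.45; next y=-1/5·1.725+1/2·(-9.45)=-5.07
n=3: y=-5.07, sp=2, e=sp−y=7.07; I=-0.655, D=e−e_prev=11.795; u=5/4·7.07+0·(-0.655)+3/4·11.795=17.68375; next y=-1/5·(-5.07)+1/2·17.68375=9.855875
n=4: y=9.855875, sp=2, e=sp−y=-7.855875; I=-8.510875, D=e−e_prev=-14.925875; u=5/4·(-7.855875)+0·(-8.510875)+3/4·(-14.925875)=-21.01425; next y=-1/5·9.855875+1/2·(-21.01425)=-12.4783
n=5: y=-12.4783, sp=2, e=sp−y=14.4783; I=5.967425, D=e−e_prev=22.334175; u=5/4·14.4783+0·5.967425+3/4·22.334175≈34.848506; next y=-1/5·(-12.4783)+1/2·34.848506≈19.919913
n=6: y≈19.919913, sp=2, e=sp−y≈-17.919913; I≈-11.952488, D=e−e_prev≈-32.398213; u=5/4·(-17.919913)+0·(-11.952488)+3/4·(-32.398213)≈-46.698551; next y=-1/5·19.919913+1/2·(-46.698551)≈-27.333258
n=7: y≈-27.333258, sp=2, e=sp−y≈29.333258; I≈17.380770, D=e−e_prev≈47.253171; u=5/4·29.333258+0·17.380770+3/4·47.253171≈72.106451; next y=-1/5·(-27.333258)+1/2·72.106451≈41.519877

0 -3 -6.000 0.000
1 -3 2.250 -3.000
2 -3 -9.450 1.725
3 2 17.684 -5.070
4 2 -21.014 9.856
5 2 34.849 -12.478
6 2 -46.699 19.920
7 2 72.106 -27.333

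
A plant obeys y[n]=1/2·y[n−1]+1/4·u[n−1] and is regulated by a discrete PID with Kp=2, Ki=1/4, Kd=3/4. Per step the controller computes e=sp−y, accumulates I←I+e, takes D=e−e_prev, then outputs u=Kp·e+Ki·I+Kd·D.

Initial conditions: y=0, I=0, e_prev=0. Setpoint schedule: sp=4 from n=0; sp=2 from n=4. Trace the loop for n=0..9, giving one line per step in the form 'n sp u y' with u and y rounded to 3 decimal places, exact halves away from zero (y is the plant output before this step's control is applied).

(exact arithmetic carried between steps; '≈' marks a value shown rounded to 6 d.p. or computed from one; I and e_prev carry over from the previous line; the table rounds u and y to 3 d.p., halves away from zero)
n=0: y=0, sp=4, e=sp−y=4; I=4, D=e−e_prev=4; u=2·4+1/4·4+3/4·4=12; next y=1/2·0+1/4·12=3
n=1: y=3, sp=4, e=sp−y=1; I=5, D=e−e_prev=-3; u=2·1+1/4·5+3/4·(-3)=1; next y=1/2·3+1/4·1=1.75
n=2: y=1.75, sp=4, e=sp−y=2.25; I=7.25, D=e−e_prev=1.25; u=2·2.25+1/4·7.25+3/4·1.25=7.25; next y=1/2·1.75+1/4·7.25=2.6875
n=3: y=2.6875, sp=4, e=sp−y=1.3125; I=8.5625, D=e−e_prev=-0.9375; u=2·1.3125+1/4·8.5625+3/4·(-0.9375)=4.0625; next y=1/2·2.6875+1/4·4.0625=2.359375
n=4: y=2.359375, sp=2, e=sp−y=-0.359375; I=8.203125, D=e−e_prev=-1.671875; u=2·(-0.359375)+1/4·8.203125+3/4·(-1.671875)=0.078125; next y=1/2·2.359375+1/4·0.078125≈1.199219
n=5: y≈1.199219, sp=2, e=sp−y≈0.800781; I≈9.003906, D=e−e_prev≈1.160156; u=2·0.800781+1/4·9.003906+3/4·1.160156≈4.722656; next y=1/2·1.199219+1/4·4.722656≈1.780273
n=6: y≈1.780273, sp=2, e=sp−y≈0.219727; I≈9.223633, D=e−e_prev≈-0.581055; u=2·0.219727+1/4·9.223633+3/4·(-0.581055)≈2.309570; next y=1/2·1.780273+1/4·2.309570≈1.467529
n=7: y≈1.467529, sp=2, e=sp−y≈0.532471; I≈9.756104, D=e−e_prev≈0.312744; u=2·0.532471+1/4·9.756104+3/4·0.312744≈3.738525; next y=1/2·1.467529+1/4·3.738525≈1.668396
n=8: y≈1.668396, sp=2, e=sp−y≈0.331604; I≈10.087708, D=e−e_prev≈-0.200867; u=2·0.331604+1/4·10.087708+3/4·(-0.200867)≈3.034485; next y=1/2·1.668396+1/4·3.034485≈1.592819
n=9: y≈1.592819, sp=2, e=sp−y≈0.407181; I≈10.494888, D=e−e_prev≈0.075577; u=2·0.407181+1/4·10.494888+3/4·0.075577≈3.494766; next y=1/2·1.592819+1/4·3.494766≈1.670101

0 4 12.000 0.000
1 4 1.000 3.000
2 4 7.250 1.750
3 4 4.063 2.688
4 2 0.078 2.359
5 2 4.723 1.199
6 2 2.310 1.780
7 2 3.739 1.468
8 2 3.034 1.668
9 2 3.495 1.593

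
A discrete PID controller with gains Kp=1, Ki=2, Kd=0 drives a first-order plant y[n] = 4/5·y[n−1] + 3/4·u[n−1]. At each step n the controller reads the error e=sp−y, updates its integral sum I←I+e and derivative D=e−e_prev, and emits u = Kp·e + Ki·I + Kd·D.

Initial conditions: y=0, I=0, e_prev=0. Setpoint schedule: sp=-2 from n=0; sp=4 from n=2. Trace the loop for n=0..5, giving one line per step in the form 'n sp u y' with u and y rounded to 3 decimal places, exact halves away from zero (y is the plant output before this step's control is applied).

0 -2 -6.000 0.000
1 -2 3.500 -4.500
2 4 15.925 -0.975
3 4 -10.541 11.164
4 4 5.547 1.025
5 4 -0.369 4.981

(exact arithmetic carried between steps; '≈' marks a value shown rounded to 6 d.p. or computed from one; I and e_prev carry over from the previous line; the table rounds u and y to 3 d.p., halves away from zero)
n=0: y=0, sp=-2, e=sp−y=-2; I=-2, D=e−e_prev=-2; u=1·(-2)+2·(-2)+0·(-2)=-6; next y=4/5·0+3/4·(-6)=-4.5
n=1: y=-4.5, sp=-2, e=sp−y=2.5; I=0.5, D=e−e_prev=4.5; u=1·2.5+2·0.5+0·4.5=3.5; next y=4/5·(-4.5)+3/4·3.5=-0.975
n=2: y=-0.975, sp=4, e=sp−y=4.975; I=5.475, D=e−e_prev=2.475; u=1·4.975+2·5.475+0·2.475=15.925; next y=4/5·(-0.975)+3/4·15.925=11.16375
n=3: y=11.16375, sp=4, e=sp−y=-7.16375; I=-1.68875, D=e−e_prev=-12.13875; u=1·(-7.16375)+2·(-1.68875)+0·(-12.13875)=-10.54125; next y=4/5·11.16375+3/4·(-10.54125)≈1.025063
n=4: y≈1.025063, sp=4, e=sp−y≈2.974938; I≈1.286188, D=e−e_prev≈10.138688; u=1·2.974938+2·1.286188+0·10.138688≈5.547313; next y=4/5·1.025063+3/4·5.547313≈4.980534
n=5: y≈4.980534, sp=4, e=sp−y≈-0.980534; I≈0.305653, D=e−e_prev≈-3.955472; u=1·(-0.980534)+2·0.305653+0·(-3.955472)≈-0.369228; next y=4/5·4.980534+3/4·(-0.369228)≈3.707506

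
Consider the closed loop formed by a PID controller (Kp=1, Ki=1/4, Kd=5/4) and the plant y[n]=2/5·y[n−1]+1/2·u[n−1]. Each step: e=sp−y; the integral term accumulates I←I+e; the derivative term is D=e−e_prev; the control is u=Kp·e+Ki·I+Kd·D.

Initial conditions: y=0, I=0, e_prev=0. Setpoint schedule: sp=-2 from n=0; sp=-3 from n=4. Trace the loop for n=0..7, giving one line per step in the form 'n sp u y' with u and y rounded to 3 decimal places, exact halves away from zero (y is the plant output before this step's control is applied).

(exact arithmetic carried between steps; '≈' marks a value shown rounded to 6 d.p. or computed from one; I and e_prev carry over from the previous line; the table rounds u and y to 3 d.p., halves away from zero)
n=0: y=0, sp=-2, e=sp−y=-2; I=-2, D=e−e_prev=-2; u=1·(-2)+1/4·(-2)+5/4·(-2)=-5; next y=2/5·0+1/2·(-5)=-2.5
n=1: y=-2.5, sp=-2, e=sp−y=0.5; I=-1.5, D=e−e_prev=2.5; u=1·0.5+1/4·(-1.5)+5/4·2.5=3.25; next y=2/5·(-2.5)+1/2·3.25=0.625
n=2: y=0.625, sp=-2, e=sp−y=-2.625; I=-4.125, D=e−e_prev=-3.125; u=1·(-2.625)+1/4·(-4.125)+5/4·(-3.125)=-7.5625; next y=2/5·0.625+1/2·(-7.5625)=-3.53125
n=3: y=-3.53125, sp=-2, e=sp−y=1.53125; I=-2.59375, D=e−e_prev=4.15625; u=1·1.53125+1/4·(-2.59375)+5/4·4.15625=6.078125; next y=2/5·(-3.53125)+1/2·6.078125≈1.626563
n=4: y≈1.626563, sp=-3, e=sp−y≈-4.626563; I≈-7.220313, D=e−e_prev≈-6.157813; u=1·(-4.626563)+1/4·(-7.220313)+5/4·(-6.157813)≈-14.128906; next y=2/5·1.626563+1/2·(-14.128906)≈-6.413828
n=5: y≈-6.413828, sp=-3, e=sp−y≈3.413828; I≈-3.806484, D=e−e_prev≈8.040391; u=1·3.413828+1/4·(-3.806484)+5/4·8.040391≈12.512695; next y=2/5·(-6.413828)+1/2·12.512695≈3.690816
n=6: y≈3.690816, sp=-3, e=sp−y≈-6.690816; I≈-10.497301, D=e−e_prev≈-10.104645; u=1·(-6.690816)+1/4·(-10.497301)+5/4·(-10.104645)≈-21.945947; next y=2/5·3.690816+1/2·(-21.945947)≈-9.496647
n=7: y≈-9.496647, sp=-3, e=sp−y≈6.496647; I≈-4.000654, D=e−e_prev≈13.187463; u=1·6.496647+1/4·(-4.000654)+5/4·13.187463≈21.980813; next y=2/5·(-9.496647)+1/2·21.980813≈7.191748

0 -2 -5.000 0.000
1 -2 3.250 -2.500
2 -2 -7.563 0.625
3 -2 6.078 -3.531
4 -3 -14.129 1.627
5 -3 12.513 -6.414
6 -3 -21.946 3.691
7 -3 21.981 -9.497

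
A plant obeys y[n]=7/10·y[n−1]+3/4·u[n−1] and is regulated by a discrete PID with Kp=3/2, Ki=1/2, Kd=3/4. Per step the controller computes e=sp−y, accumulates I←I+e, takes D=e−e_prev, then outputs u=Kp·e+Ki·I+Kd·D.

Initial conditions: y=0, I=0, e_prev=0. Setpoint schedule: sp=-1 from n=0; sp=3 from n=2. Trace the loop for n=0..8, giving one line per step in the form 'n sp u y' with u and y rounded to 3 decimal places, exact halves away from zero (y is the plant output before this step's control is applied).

(exact arithmetic carried between steps; '≈' marks a value shown rounded to 6 d.p. or computed from one; I and e_prev carry over from the previous line; the table rounds u and y to 3 d.p., halves away from zero)
n=0: y=0, sp=-1, e=sp−y=-1; I=-1, D=e−e_prev=-1; u=3/2·(-1)+1/2·(-1)+3/4·(-1)=-2.75; next y=7/10·0+3/4·(-2.75)=-2.0625
n=1: y=-2.0625, sp=-1, e=sp−y=1.0625; I=0.0625, D=e−e_prev=2.0625; u=3/2·1.0625+1/2·0.0625+3/4·2.0625=3.171875; next y=7/10·(-2.0625)+3/4·3.171875≈0.935156
n=2: y≈0.935156, sp=3, e=sp−y≈2.064844; I≈2.127344, D=e−e_prev≈1.002344; u=3/2·2.064844+1/2·2.127344+3/4·1.002344≈4.912695; next y=7/10·0.935156+3/4·4.912695≈4.339131
n=3: y≈4.339131, sp=3, e=sp−y≈-1.339131; I≈0.788213, D=e−e_prev≈-3.403975; u=3/2·(-1.339131)+1/2·0.788213+3/4·(-3.403975)≈-4.167571; next y=7/10·4.339131+3/4·(-4.167571)≈-0.088286
n=4: y≈-0.088286, sp=3, e=sp−y≈3.088286; I≈3.876499, D=e−e_prev≈4.427417; u=3/2·3.088286+1/2·3.876499+3/4·4.427417≈9.891242; next y=7/10·(-0.088286)+3/4·9.891242≈7.356631
n=5: y≈7.356631, sp=3, e=sp−y≈-4.356631; I≈-0.480132, D=e−e_prev≈-7.444918; u=3/2·(-4.356631)+1/2·(-0.480132)+3/4·(-7.444918)≈-12.358701; next y=7/10·7.356631+3/4·(-12.358701)≈-4.119384
n=6: y≈-4.119384, sp=3, e=sp−y≈7.119384; I≈6.639252, D=e−e_prev≈11.476015; u=3/2·7.119384+1/2·6.639252+3/4·11.476015≈22.605714; next y=7/10·(-4.119384)+3/4·22.605714≈14.070716
n=7: y≈14.070716, sp=3, e=sp−y≈-11.070716; I≈-4.431464, D=e−e_prev≈-18.190100; u=3/2·(-11.070716)+1/2·(-4.431464)+3/4·(-18.190100)≈-32.464382; next y=7/10·14.070716+3/4·(-32.464382)≈-14.498785
n=8: y≈-14.498785, sp=3, e=sp−y≈17.498785; I≈13.067321, D=e−e_prev≈28.569501; u=3/2·17.498785+1/2·13.067321+3/4·28.569501≈54.208964; next y=7/10·(-14.498785)+3/4·54.208964≈30.507573

0 -1 -2.750 0.000
1 -1 3.172 -2.063
2 3 4.913 0.935
3 3 -4.168 4.339
4 3 9.891 -0.088
5 3 -12.359 7.357
6 3 22.606 -4.119
7 3 -32.464 14.071
8 3 54.209 -14.499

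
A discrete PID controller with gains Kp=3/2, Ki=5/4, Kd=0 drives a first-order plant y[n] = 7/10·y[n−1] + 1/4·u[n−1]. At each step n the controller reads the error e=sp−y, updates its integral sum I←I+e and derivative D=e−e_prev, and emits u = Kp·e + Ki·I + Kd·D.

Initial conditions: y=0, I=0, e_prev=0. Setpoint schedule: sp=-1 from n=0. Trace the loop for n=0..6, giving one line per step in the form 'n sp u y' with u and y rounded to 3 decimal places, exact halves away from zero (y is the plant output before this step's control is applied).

(exact arithmetic carried between steps; '≈' marks a value shown rounded to 6 d.p. or computed from one; I and e_prev carry over from the previous line; the table rounds u and y to 3 d.p., halves away from zero)
n=0: y=0, sp=-1, e=sp−y=-1; I=-1, D=e−e_prev=-1; u=3/2·(-1)+5/4·(-1)+0·(-1)=-2.75; next y=7/10·0+1/4·(-2.75)=-0.6875
n=1: y=-0.6875, sp=-1, e=sp−y=-0.3125; I=-1.3125, D=e−e_prev=0.6875; u=3/2·(-0.3125)+5/4·(-1.3125)+0·0.6875=-2.109375; next y=7/10·(-0.6875)+1/4·(-2.109375)≈-1.008594
n=2: y≈-1.008594, sp=-1, e=sp−y≈0.008594; I≈-1.303906, D=e−e_prev≈0.321094; u=3/2·0.008594+5/4·(-1.303906)+0·0.321094≈-1.616992; next y=7/10·(-1.008594)+1/4·(-1.616992)≈-1.110264
n=3: y≈-1.110264, sp=-1, e=sp−y≈0.110264; I≈-1.193643, D=e−e_prev≈0.101670; u=3/2·0.110264+5/4·(-1.193643)+0·0.101670≈-1.326658; next y=7/10·(-1.110264)+1/4·(-1.326658)≈-1.108849
n=4: y≈-1.108849, sp=-1, e=sp−y≈0.108849; I≈-1.084794, D=e−e_prev≈-0.001415; u=3/2·0.108849+5/4·(-1.084794)+0·(-0.001415)≈-1.192718; next y=7/10·(-1.108849)+1/4·(-1.192718)≈-1.074374
n=5: y≈-1.074374, sp=-1, e=sp−y≈0.074374; I≈-1.010420, D=e−e_prev≈-0.034475; u=3/2·0.074374+5/4·(-1.010420)+0·(-0.034475)≈-1.151464; next y=7/10·(-1.074374)+1/4·(-1.151464)≈-1.039928
n=6: y≈-1.039928, sp=-1, e=sp−y≈0.039928; I≈-0.970492, D=e−e_prev≈-0.034446; u=3/2·0.039928+5/4·(-0.970492)+0·(-0.034446)≈-1.153223; next y=7/10·(-1.039928)+1/4·(-1.153223)≈-1.016255

0 -1 -2.750 0.000
1 -1 -2.109 -0.688
2 -1 -1.617 -1.009
3 -1 -1.327 -1.110
4 -1 -1.193 -1.109
5 -1 -1.151 -1.074
6 -1 -1.153 -1.040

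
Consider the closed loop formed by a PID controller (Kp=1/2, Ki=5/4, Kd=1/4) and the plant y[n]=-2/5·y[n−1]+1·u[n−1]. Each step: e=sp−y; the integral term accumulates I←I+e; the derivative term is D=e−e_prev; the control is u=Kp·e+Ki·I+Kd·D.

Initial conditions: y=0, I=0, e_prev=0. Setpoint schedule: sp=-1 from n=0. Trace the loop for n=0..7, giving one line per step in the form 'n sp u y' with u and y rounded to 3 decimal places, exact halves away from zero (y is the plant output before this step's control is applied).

(exact arithmetic carried between steps; '≈' marks a value shown rounded to 6 d.p. or computed from one; I and e_prev carry over from the previous line; the table rounds u and y to 3 d.p., halves away from zero)
n=0: y=0, sp=-1, e=sp−y=-1; I=-1, D=e−e_prev=-1; u=1/2·(-1)+5/4·(-1)+1/4·(-1)=-2; next y=-2/5·0+1·(-2)=-2
n=1: y=-2, sp=-1, e=sp−y=1; I=0, D=e−e_prev=2; u=1/2·1+5/4·0+1/4·2=1; next y=-2/5·(-2)+1·1=1.8
n=2: y=1.8, sp=-1, e=sp−y=-2.8; I=-2.8, D=e−e_prev=-3.8; u=1/2·(-2.8)+5/4·(-2.8)+1/4·(-3.8)=-5.85; next y=-2/5·1.8+1·(-5.85)=-6.57
n=3: y=-6.57, sp=-1, e=sp−y=5.57; I=2.77, D=e−e_prev=8.37; u=1/2·5.57+5/4·2.77+1/4·8.37=8.34; next y=-2/5·(-6.57)+1·8.34=10.968
n=4: y=10.968, sp=-1, e=sp−y=-11.968; I=-9.198, D=e−e_prev=-17.538; u=1/2·(-11.968)+5/4·(-9.198)+1/4·(-17.538)=-21.866; next y=-2/5·10.968+1·(-21.866)=-26.2532
n=5: y=-26.2532, sp=-1, e=sp−y=25.2532; I=16.0552, D=e−e_prev=37.2212; u=1/2·25.2532+5/4·16.0552+1/4·37.2212=42.0009; next y=-2/5·(-26.2532)+1·42.0009=52.50218
n=6: y=52.50218, sp=-1, e=sp−y=-53.50218; I=-37.44698, D=e−e_prev=-78.75538; u=1/2·(-53.50218)+5/4·(-37.44698)+1/4·(-78.75538)=-93.24866; next y=-2/5·52.50218+1·(-93.24866)=-114.249532
n=7: y=-114.249532, sp=-1, e=sp−y=113.249532; I=75.802552, D=e−e_prev=166.751712; u=1/2·113.249532+5/4·75.802552+1/4·166.751712=193.065884; next y=-2/5·(-114.249532)+1·193.065884≈238.765697

0 -1 -2.000 0.000
1 -1 1.000 -2.000
2 -1 -5.850 1.800
3 -1 8.340 -6.570
4 -1 -21.866 10.968
5 -1 42.001 -26.253
6 -1 -93.249 52.502
7 -1 193.066 -114.250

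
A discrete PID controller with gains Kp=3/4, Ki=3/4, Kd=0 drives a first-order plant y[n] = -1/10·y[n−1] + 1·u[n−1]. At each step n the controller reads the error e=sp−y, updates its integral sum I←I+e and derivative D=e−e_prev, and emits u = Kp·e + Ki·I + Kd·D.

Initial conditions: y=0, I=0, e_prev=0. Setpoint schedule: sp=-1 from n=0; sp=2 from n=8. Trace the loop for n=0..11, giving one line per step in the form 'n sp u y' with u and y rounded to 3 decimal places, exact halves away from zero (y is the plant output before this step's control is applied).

0 -1 -1.500 0.000
1 -1 0.000 -1.500
2 -1 -2.100 0.150
3 -1 0.435 -2.115
4 -1 -2.871 0.647
5 -1 1.267 -2.936
6 -1 -4.026 1.561
7 -1 2.668 -4.182
8 2 -1.348 3.086
9 2 4.951 -1.656
10 2 -2.466 5.117
11 2 7.338 -2.978

(exact arithmetic carried between steps; '≈' marks a value shown rounded to 6 d.p. or computed from one; I and e_prev carry over from the previous line; the table rounds u and y to 3 d.p., halves away from zero)
n=0: y=0, sp=-1, e=sp−y=-1; I=-1, D=e−e_prev=-1; u=3/4·(-1)+3/4·(-1)+0·(-1)=-1.5; next y=-1/10·0+1·(-1.5)=-1.5
n=1: y=-1.5, sp=-1, e=sp−y=0.5; I=-0.5, D=e−e_prev=1.5; u=3/4·0.5+3/4·(-0.5)+0·1.5=0; next y=-1/10·(-1.5)+1·0=0.15
n=2: y=0.15, sp=-1, e=sp−y=-1.15; I=-1.65, D=e−e_prev=-1.65; u=3/4·(-1.15)+3/4·(-1.65)+0·(-1.65)=-2.1; next y=-1/10·0.15+1·(-2.1)=-2.115
n=3: y=-2.115, sp=-1, e=sp−y=1.115; I=-0.535, D=e−e_prev=2.265; u=3/4·1.115+3/4·(-0.535)+0·2.265=0.435; next y=-1/10·(-2.115)+1·0.435=0.6465
n=4: y=0.6465, sp=-1, e=sp−y=-1.6465; I=-2.1815, D=e−e_prev=-2.7615; u=3/4·(-1.6465)+3/4·(-2.1815)+0·(-2.7615)=-2.871; next y=-1/10·0.6465+1·(-2.871)=-2.93565
n=5: y=-2.93565, sp=-1, e=sp−y=1.93565; I=-0.24585, D=e−e_prev=3.58215; u=3/4·1.93565+3/4·(-0.24585)+0·3.58215=1.26735; next y=-1/10·(-2.93565)+1·1.26735=1.560915
n=6: y=1.560915, sp=-1, e=sp−y=-2.560915; I=-2.806765, D=e−e_prev=-4.496565; u=3/4·(-2.560915)+3/4·(-2.806765)+0·(-4.496565)=-4.02576; next y=-1/10·1.560915+1·(-4.02576)≈-4.181852
n=7: y≈-4.181852, sp=-1, e=sp−y≈3.181852; I≈0.375087, D=e−e_prev≈5.742767; u=3/4·3.181852+3/4·0.375087+0·5.742767≈2.667704; next y=-1/10·(-4.181852)+1·2.667704≈3.085889
n=8: y≈3.085889, sp=2, e=sp−y≈-1.085889; I≈-0.710802, D=e−e_prev≈-4.267740; u=3/4·(-1.085889)+3/4·(-0.710802)+0·(-4.267740)≈-1.347518; next y=-1/10·3.085889+1·(-1.347518)≈-1.656107
n=9: y≈-1.656107, sp=2, e=sp−y≈3.656107; I≈2.945305, D=e−e_prev≈4.741996; u=3/4·3.656107+3/4·2.945305+0·4.741996≈4.951059; next y=-1/10·(-1.656107)+1·4.951059≈5.116670
n=10: y≈5.116670, sp=2, e=sp−y≈-3.116670; I≈-0.171365, D=e−e_prev≈-6.772776; u=3/4·(-3.116670)+3/4·(-0.171365)+0·(-6.772776)≈-2.466026; next y=-1/10·5.116670+1·(-2.466026)≈-2.977693
n=11: y≈-2.977693, sp=2, e=sp−y≈4.977693; I≈4.806328, D=e−e_prev≈8.094362; u=3/4·4.977693+3/4·4.806328+0·8.094362≈7.338015; next y=-1/10·(-2.977693)+1·7.338015≈7.635785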